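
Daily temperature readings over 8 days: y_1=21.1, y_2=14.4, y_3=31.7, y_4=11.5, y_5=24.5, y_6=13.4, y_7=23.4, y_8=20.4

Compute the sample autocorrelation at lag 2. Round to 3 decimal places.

0.573

Mean ȳ = (21.1 + 14.4 + 31.7 + 11.5 + 24.5 + 13.4 + 23.4 + 20.4)/8 = 20.0500
Σ(y_t−ȳ)(y_{t+2}−ȳ) = (12.2325) + (48.3075) + (51.8425) + (56.8575) + (14.9075) + (-2.3275) = 181.8200
Denominator Σ(y_t−ȳ)² = 317.2200
r_2 = 181.8200 / 317.2200 = 0.573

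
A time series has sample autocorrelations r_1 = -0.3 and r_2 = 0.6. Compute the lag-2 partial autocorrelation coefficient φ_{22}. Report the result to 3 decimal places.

φ_{22} = (r_2 − r_1²) / (1 − r_1²)
r_1² = (-0.3)² = 0.09
Numerator = 0.6 − 0.0900 = 0.5100; denominator = 1 − 0.0900 = 0.9100
φ_{22} = 0.5100 / 0.9100 = 0.560

0.560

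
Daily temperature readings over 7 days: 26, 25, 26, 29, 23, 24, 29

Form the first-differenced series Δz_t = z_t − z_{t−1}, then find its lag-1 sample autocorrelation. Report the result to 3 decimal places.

First differences Δz: -1, 1, 3, -6, 1, 5
Mean of differences = 0.5000
Numerator Σ(Δz_t−Δz̄)(Δz_{t+1}−Δz̄) = -16.7500
Denominator Σ(Δz_t−Δz̄)² = 71.5000
r_1(Δz) = -16.7500 / 71.5000 = -0.234

-0.234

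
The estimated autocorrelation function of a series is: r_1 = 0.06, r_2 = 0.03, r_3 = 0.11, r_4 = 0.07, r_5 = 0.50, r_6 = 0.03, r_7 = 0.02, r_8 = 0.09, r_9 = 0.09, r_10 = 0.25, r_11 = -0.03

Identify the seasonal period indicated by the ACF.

5

The largest autocorrelation is r_5 = 0.50, with a weaker echo at lag 10 (0.25); the remaining lags stay at or below 0.11.
The dominant spike at lag 5 indicates a seasonal period of 5.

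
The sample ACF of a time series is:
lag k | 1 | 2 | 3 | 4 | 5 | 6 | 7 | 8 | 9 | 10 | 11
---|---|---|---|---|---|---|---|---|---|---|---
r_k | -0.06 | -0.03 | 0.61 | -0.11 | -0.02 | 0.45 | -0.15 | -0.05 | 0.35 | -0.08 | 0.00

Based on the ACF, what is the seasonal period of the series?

The largest autocorrelation is r_3 = 0.61, with weaker echoes at lags 6 (0.45) and 9 (0.35); the remaining lags stay at or below 0.00.
The dominant spike at lag 3 indicates a seasonal period of 3.

3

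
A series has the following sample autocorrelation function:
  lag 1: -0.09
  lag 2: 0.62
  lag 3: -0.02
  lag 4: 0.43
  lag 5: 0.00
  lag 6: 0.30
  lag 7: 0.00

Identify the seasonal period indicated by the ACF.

The largest autocorrelation is r_2 = 0.62, with weaker echoes at lags 4 (0.43) and 6 (0.30); the remaining lags stay at or below 0.00.
The dominant spike at lag 2 indicates a seasonal period of 2.

2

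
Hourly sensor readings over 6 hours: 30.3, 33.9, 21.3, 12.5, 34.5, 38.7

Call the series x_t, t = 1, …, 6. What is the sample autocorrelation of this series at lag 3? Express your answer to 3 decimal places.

-0.145

Mean x̄ = (30.3 + 33.9 + 21.3 + 12.5 + 34.5 + 38.7)/6 = 28.5333
Deviations from mean: 1.7667, 5.3667, -7.2333, -16.0333, 5.9667, 10.1667
Σ(x_t−x̄)(x_{t+3}−x̄) = (-28.3256) + (32.0211) + (-73.5389) = -69.8433
Denominator Σ(x_t−x̄)² = 480.2733
r_3 = -69.8433 / 480.2733 = -0.145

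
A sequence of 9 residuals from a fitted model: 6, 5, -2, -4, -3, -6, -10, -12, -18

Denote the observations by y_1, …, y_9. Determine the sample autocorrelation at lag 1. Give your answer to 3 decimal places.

Mean ȳ = (6 + 5 − 2 − 4 − 3 − 6 − 10 − 12 − 18)/9 = -4.8889
Numerator Σ_{t=1}^{8}(y_t−ȳ)(y_{t+1}−ȳ) = 273.6543
Denominator Σ(y_t−ȳ)² = 478.8889
r_1 = 273.6543 / 478.8889 = 0.571

0.571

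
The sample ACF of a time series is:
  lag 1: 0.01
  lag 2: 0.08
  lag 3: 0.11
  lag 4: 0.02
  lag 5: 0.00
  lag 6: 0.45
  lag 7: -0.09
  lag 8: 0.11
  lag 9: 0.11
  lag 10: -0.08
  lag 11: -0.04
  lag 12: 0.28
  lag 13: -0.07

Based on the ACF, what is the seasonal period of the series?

6

The largest autocorrelation is r_6 = 0.45, with a weaker echo at lag 12 (0.28); the remaining lags stay at or below 0.11.
The dominant spike at lag 6 indicates a seasonal period of 6.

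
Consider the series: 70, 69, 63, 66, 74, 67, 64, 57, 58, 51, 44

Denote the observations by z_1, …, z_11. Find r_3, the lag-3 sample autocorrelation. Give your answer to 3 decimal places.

0.146

Mean z̄ = (70 + 69 + 63 + 66 + 74 + 67 + 64 + 57 + 58 + 51 + 44)/11 = 62.0909
Numerator Σ_{t=1}^{8}(z_t−z̄)(z_{t+3}−z̄) = 115.3388
Denominator Σ(z_t−z̄)² = 788.9091
r_3 = 115.3388 / 788.9091 = 0.146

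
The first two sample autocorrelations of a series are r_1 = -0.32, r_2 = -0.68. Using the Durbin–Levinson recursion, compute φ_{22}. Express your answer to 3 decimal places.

φ_{22} = (r_2 − r_1²) / (1 − r_1²)
r_1² = (-0.32)² = 0.1024
Numerator = -0.68 − 0.1024 = -0.7824; denominator = 1 − 0.1024 = 0.8976
φ_{22} = -0.7824 / 0.8976 = -0.872

-0.872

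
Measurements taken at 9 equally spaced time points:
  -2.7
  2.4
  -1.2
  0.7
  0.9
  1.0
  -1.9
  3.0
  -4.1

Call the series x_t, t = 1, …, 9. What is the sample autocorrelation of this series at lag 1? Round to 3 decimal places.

-0.602

Mean x̄ = (-2.7 + 2.4 − 1.2 + 0.7 + 0.9 + 1.0 − 1.9 + 3.0 − 4.1)/9 = -0.2111
Numerator Σ_{t=1}^{8}(x_t−x̄)(x_{t+1}−x̄) = -27.5801
Denominator Σ(x_t−x̄)² = 45.8089
r_1 = -27.5801 / 45.8089 = -0.602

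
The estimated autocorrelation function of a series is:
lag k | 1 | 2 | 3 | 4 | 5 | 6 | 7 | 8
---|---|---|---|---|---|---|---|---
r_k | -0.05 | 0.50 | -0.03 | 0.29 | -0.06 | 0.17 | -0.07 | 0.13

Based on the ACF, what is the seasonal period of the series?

2

The largest autocorrelation is r_2 = 0.50, with weaker echoes at lags 4 (0.29) and 6 (0.17); the remaining lags stay at or below 0.13.
The dominant spike at lag 2 indicates a seasonal period of 2.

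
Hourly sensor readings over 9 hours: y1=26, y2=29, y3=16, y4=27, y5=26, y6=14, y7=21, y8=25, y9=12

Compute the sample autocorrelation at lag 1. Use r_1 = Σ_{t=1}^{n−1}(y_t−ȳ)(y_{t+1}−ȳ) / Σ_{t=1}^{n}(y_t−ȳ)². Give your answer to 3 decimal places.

-0.254

Mean ȳ = (26 + 29 + 16 + 27 + 26 + 14 + 21 + 25 + 12)/9 = 21.7778
Numerator Σ_{t=1}^{8}(y_t−ȳ)(y_{t+1}−ȳ) = -80.1605
Denominator Σ(y_t−ȳ)² = 315.5556
r_1 = -80.1605 / 315.5556 = -0.254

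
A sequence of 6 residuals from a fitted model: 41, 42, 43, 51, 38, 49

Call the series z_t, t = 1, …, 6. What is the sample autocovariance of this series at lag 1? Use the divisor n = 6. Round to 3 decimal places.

Mean z̄ = (41 + 42 + 43 + 51 + 38 + 49)/6 = 44.0000
Deviations: -3.0000, -2.0000, -1.0000, 7.0000, -6.0000, 5.0000
Σ_{t=1}^{5}(z_t−z̄)(z_{t+1}−z̄) = -71.0000
γ_1 = -71.0000 / 6 = -11.833

-11.833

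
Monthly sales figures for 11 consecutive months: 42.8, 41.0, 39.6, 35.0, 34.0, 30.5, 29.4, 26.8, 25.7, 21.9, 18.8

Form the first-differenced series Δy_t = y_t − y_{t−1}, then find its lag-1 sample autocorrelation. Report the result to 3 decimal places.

First differences Δy: -1.8, -1.4, -4.6, -1.0, -3.5, -1.1, -2.6, -1.1, -3.8, -3.1
Mean of differences = -2.4000
Numerator Σ(Δy_t−Δȳ)(Δy_{t+1}−Δȳ) = -9.0100
Denominator Σ(Δy_t−Δȳ)² = 15.2400
r_1(Δy) = -9.0100 / 15.2400 = -0.591

-0.591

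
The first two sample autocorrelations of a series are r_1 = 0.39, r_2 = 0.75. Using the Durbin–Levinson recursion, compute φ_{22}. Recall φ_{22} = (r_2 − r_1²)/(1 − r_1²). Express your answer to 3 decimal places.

φ_{22} = (r_2 − r_1²) / (1 − r_1²)
r_1² = (0.39)² = 0.1521
Numerator = 0.75 − 0.1521 = 0.5979; denominator = 1 − 0.1521 = 0.8479
φ_{22} = 0.5979 / 0.8479 = 0.705

0.705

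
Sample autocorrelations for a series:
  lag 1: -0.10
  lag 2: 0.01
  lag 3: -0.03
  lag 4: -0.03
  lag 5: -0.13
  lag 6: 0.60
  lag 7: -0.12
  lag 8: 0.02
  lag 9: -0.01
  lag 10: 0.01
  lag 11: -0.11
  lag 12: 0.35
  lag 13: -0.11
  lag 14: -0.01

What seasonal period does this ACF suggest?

The largest autocorrelation is r_6 = 0.60, with a weaker echo at lag 12 (0.35); the remaining lags stay at or below 0.02.
The dominant spike at lag 6 indicates a seasonal period of 6.

6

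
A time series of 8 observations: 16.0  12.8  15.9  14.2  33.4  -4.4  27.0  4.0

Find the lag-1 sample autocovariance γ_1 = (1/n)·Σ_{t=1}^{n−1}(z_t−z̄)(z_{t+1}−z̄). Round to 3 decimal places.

-92.522

Mean z̄ = (16.0 + 12.8 + 15.9 + 14.2 + 33.4 − 4.4 + 27.0 + 4.0)/8 = 14.8625
Deviations: 1.1375, -2.0625, 1.0375, -0.6625, 18.5375, -19.2625, 12.1375, -10.8625
Σ_{t=1}^{7}(z_t−z̄)(z_{t+1}−z̄) = -740.1752
γ_1 = -740.1752 / 8 = -92.522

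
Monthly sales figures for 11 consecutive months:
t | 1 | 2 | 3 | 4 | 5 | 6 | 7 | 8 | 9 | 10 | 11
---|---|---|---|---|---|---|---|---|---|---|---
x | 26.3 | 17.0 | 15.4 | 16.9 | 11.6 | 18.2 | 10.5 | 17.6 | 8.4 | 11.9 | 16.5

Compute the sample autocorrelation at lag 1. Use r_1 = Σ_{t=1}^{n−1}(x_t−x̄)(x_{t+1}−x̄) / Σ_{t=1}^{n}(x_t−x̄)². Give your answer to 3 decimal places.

Mean x̄ = (26.3 + 17.0 + 15.4 + 16.9 + 11.6 + 18.2 + 10.5 + 17.6 + 8.4 + 11.9 + 16.5)/11 = 15.4818
Numerator Σ_{t=1}^{10}(x_t−x̄)(x_{t+1}−x̄) = -17.2485
Denominator Σ(x_t−x̄)² = 237.1364
r_1 = -17.2485 / 237.1364 = -0.073

-0.073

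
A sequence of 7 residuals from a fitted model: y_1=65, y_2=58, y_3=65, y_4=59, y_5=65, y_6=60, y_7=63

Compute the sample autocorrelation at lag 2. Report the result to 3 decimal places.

0.678

Mean ȳ = (65 + 58 + 65 + 59 + 65 + 60 + 63)/7 = 62.1429
Σ(y_t−ȳ)(y_{t+2}−ȳ) = (8.1633) + (13.0204) + (8.1633) + (6.7347) + (2.4490) = 38.5306
Denominator Σ(y_t−ȳ)² = 56.8571
r_2 = 38.5306 / 56.8571 = 0.678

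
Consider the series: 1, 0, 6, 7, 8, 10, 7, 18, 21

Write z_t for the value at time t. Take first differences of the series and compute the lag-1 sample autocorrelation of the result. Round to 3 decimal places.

-0.411

First differences Δz: -1, 6, 1, 1, 2, -3, 11, 3
Mean of differences = 2.5000
Numerator Σ(Δz_t−Δz̄)(Δz_{t+1}−Δz̄) = -54.2500
Denominator Σ(Δz_t−Δz̄)² = 132.0000
r_1(Δz) = -54.2500 / 132.0000 = -0.411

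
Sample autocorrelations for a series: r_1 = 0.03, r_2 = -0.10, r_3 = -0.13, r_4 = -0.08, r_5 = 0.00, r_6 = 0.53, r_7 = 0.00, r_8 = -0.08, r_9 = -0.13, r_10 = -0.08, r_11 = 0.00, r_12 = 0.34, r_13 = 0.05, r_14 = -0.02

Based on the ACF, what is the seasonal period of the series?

The largest autocorrelation is r_6 = 0.53, with a weaker echo at lag 12 (0.34); the remaining lags stay at or below 0.05.
The dominant spike at lag 6 indicates a seasonal period of 6.

6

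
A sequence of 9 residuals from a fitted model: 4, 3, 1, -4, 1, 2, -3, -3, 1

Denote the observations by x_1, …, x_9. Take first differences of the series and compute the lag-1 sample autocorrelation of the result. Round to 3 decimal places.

First differences Δx: -1, -2, -5, 5, 1, -5, 0, 4
Mean of differences = -0.3750
Numerator Σ(Δx_t−Δx̄)(Δx_{t+1}−Δx̄) = -15.3906
Denominator Σ(Δx_t−Δx̄)² = 95.8750
r_1(Δx) = -15.3906 / 95.8750 = -0.161

-0.161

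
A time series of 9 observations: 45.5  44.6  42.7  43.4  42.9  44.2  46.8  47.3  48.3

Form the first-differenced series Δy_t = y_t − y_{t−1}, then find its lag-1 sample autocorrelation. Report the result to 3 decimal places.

0.252

First differences Δy: -0.9, -1.9, 0.7, -0.5, 1.3, 2.6, 0.5, 1.0
Mean of differences = 0.3500
Numerator Σ(Δy_t−Δȳ)(Δy_{t+1}−Δȳ) = 3.4925
Denominator Σ(Δy_t−Δȳ)² = 13.8800
r_1(Δy) = 3.4925 / 13.8800 = 0.252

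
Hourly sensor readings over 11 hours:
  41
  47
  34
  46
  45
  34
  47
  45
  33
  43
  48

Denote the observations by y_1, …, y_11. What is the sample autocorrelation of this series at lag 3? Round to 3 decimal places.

0.599

Mean ȳ = (41 + 47 + 34 + 46 + 45 + 34 + 47 + 45 + 33 + 43 + 48)/11 = 42.0909
Numerator Σ_{t=1}^{8}(y_t−ȳ)(y_{t+3}−ȳ) = 198.3388
Denominator Σ(y_t−ȳ)² = 330.9091
r_3 = 198.3388 / 330.9091 = 0.599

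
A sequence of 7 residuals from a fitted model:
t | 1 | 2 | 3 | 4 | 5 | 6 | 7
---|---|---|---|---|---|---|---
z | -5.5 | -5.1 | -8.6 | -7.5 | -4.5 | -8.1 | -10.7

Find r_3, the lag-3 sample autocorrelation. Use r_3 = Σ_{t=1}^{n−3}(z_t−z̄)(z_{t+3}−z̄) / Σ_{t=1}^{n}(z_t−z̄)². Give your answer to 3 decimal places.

Mean z̄ = (-5.5 − 5.1 − 8.6 − 7.5 − 4.5 − 8.1 − 10.7)/7 = -7.1429
Deviations from mean: 1.6429, 2.0429, -1.4571, -0.3571, 2.6429, -0.9571, -3.5571
Numerator Σ_{t=1}^{4}(z_t−z̄)(z_{t+3}−z̄) = 7.4773
Denominator Σ(z_t−z̄)² = 29.6771
r_3 = 7.4773 / 29.6771 = 0.252

0.252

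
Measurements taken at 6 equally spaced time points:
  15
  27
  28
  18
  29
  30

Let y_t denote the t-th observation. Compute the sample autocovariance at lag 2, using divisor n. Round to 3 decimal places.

Mean ȳ = (15 + 27 + 28 + 18 + 29 + 30)/6 = 24.5000
Σ_{t=1}^{4}(y_t−ȳ)(y_{t+2}−ȳ) = -69.5000
γ_2 = -69.5000 / 6 = -11.583

-11.583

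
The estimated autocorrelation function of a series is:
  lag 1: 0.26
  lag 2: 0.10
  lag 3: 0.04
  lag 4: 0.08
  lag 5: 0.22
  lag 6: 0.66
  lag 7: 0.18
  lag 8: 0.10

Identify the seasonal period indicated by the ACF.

6

The largest autocorrelation is r_6 = 0.66; the remaining lags stay at or below 0.26. The elevated value at lag 1 (0.26), dropping to 0.10 at lag 2, reflects decaying short-term dependence rather than seasonality.
The dominant spike at lag 6 indicates a seasonal period of 6.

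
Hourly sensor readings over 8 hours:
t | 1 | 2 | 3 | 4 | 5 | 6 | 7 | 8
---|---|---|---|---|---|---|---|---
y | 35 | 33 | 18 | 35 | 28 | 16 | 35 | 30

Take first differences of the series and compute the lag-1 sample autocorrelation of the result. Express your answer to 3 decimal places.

-0.532

First differences Δy: -2, -15, 17, -7, -12, 19, -5
Mean of differences = -0.7143
Numerator Σ(Δy_t−Δȳ)(Δy_{t+1}−Δȳ) = -582.0816
Denominator Σ(Δy_t−Δȳ)² = 1093.4286
r_1(Δy) = -582.0816 / 1093.4286 = -0.532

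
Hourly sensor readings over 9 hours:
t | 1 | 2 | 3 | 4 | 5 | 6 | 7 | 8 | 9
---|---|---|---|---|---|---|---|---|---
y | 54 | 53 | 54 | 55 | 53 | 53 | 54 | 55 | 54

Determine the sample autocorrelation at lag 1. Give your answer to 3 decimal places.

-0.025

Mean ȳ = (54 + 53 + 54 + 55 + 53 + 53 + 54 + 55 + 54)/9 = 53.8889
Numerator Σ_{t=1}^{8}(y_t−ȳ)(y_{t+1}−ȳ) = -0.1235
Denominator Σ(y_t−ȳ)² = 4.8889
r_1 = -0.1235 / 4.8889 = -0.025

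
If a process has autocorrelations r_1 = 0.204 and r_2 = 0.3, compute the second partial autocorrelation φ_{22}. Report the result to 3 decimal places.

0.270

φ_{22} = (r_2 − r_1²) / (1 − r_1²)
r_1² = (0.204)² = 0.041616
Numerator = 0.3 − 0.0416 = 0.2584; denominator = 1 − 0.0416 = 0.9584
φ_{22} = 0.2584 / 0.9584 = 0.270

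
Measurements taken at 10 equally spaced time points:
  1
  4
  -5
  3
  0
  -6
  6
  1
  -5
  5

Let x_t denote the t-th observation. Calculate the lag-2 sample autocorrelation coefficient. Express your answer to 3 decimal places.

-0.243

Mean x̄ = (1 + 4 − 5 + 3 + 0 − 6 + 6 + 1 − 5 + 5)/10 = 0.4000
Numerator Σ_{t=1}^{8}(x_t−x̄)(x_{t+2}−x̄) = -41.9200
Denominator Σ(x_t−x̄)² = 172.4000
r_2 = -41.9200 / 172.4000 = -0.243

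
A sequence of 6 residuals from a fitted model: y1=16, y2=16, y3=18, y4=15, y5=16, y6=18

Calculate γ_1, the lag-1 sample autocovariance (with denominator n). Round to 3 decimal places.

Mean ȳ = (16 + 16 + 18 + 15 + 16 + 18)/6 = 16.5000
Σ_{t=1}^{5}(y_t−ȳ)(y_{t+1}−ȳ) = -2.7500
γ_1 = -2.7500 / 6 = -0.458

-0.458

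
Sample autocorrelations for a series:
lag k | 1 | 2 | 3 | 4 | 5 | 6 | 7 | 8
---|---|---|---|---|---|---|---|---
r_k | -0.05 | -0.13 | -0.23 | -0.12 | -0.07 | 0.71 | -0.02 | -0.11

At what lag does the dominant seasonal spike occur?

The largest autocorrelation is r_6 = 0.71; the remaining lags stay at or below -0.02.
The dominant spike at lag 6 indicates a seasonal period of 6.

6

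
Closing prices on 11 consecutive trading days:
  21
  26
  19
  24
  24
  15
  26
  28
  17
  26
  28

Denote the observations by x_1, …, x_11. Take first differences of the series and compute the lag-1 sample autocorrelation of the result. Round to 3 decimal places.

First differences Δx: 5, -7, 5, 0, -9, 11, 2, -11, 9, 2
Mean of differences = 0.7000
Numerator Σ(Δx_t−Δx̄)(Δx_{t+1}−Δx̄) = -250.4900
Denominator Σ(Δx_t−Δx̄)² = 506.1000
r_1(Δx) = -250.4900 / 506.1000 = -0.495

-0.495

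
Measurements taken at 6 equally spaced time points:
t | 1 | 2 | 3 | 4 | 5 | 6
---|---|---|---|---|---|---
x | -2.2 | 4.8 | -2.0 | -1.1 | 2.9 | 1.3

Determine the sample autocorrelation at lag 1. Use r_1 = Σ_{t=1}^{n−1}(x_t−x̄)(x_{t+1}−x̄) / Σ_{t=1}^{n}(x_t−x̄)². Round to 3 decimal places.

-0.503

Mean x̄ = (-2.2 + 4.8 − 2.0 − 1.1 + 2.9 + 1.3)/6 = 0.6167
Deviations from mean: -2.8167, 4.1833, -2.6167, -1.7167, 2.2833, 0.6833
Σ(x_t−x̄)(x_{t+1}−x̄) = (-11.7831) + (-10.9464) + (4.4919) + (-3.9197) + (1.5603) = -20.5969
Denominator Σ(x_t−x̄)² = 40.9083
r_1 = -20.5969 / 40.9083 = -0.503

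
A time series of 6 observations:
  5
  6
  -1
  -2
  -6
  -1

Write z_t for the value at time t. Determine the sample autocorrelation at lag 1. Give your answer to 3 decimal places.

Mean z̄ = (5 + 6 − 1 − 2 − 6 − 1)/6 = 0.1667
Deviations from mean: 4.8333, 5.8333, -1.1667, -2.1667, -6.1667, -1.1667
Numerator Σ_{t=1}^{5}(z_t−z̄)(z_{t+1}−z̄) = 44.4722
Denominator Σ(z_t−z̄)² = 102.8333
r_1 = 44.4722 / 102.8333 = 0.432

0.432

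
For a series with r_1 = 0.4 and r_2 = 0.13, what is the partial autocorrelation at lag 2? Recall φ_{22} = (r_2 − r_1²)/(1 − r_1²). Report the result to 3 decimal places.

-0.036

φ_{22} = (r_2 − r_1²) / (1 − r_1²)
r_1² = (0.4)² = 0.16
Numerator = 0.13 − 0.1600 = -0.0300; denominator = 1 − 0.1600 = 0.8400
φ_{22} = -0.0300 / 0.8400 = -0.036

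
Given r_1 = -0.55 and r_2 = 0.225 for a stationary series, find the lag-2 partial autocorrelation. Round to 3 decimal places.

-0.111

φ_{22} = (r_2 − r_1²) / (1 − r_1²)
r_1² = (-0.55)² = 0.3025
Numerator = 0.225 − 0.3025 = -0.0775; denominator = 1 − 0.3025 = 0.6975
φ_{22} = -0.0775 / 0.6975 = -0.111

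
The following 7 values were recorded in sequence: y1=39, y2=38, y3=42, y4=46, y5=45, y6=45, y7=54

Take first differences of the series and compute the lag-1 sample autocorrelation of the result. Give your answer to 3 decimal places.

-0.203

First differences Δy: -1, 4, 4, -1, 0, 9
Mean of differences = 2.5000
Numerator Σ(Δy_t−Δȳ)(Δy_{t+1}−Δȳ) = -15.7500
Denominator Σ(Δy_t−Δȳ)² = 77.5000
r_1(Δy) = -15.7500 / 77.5000 = -0.203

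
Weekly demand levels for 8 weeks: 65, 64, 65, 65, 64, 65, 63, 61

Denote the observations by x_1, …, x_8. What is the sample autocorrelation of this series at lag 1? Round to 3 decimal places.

Mean x̄ = (65 + 64 + 65 + 65 + 64 + 65 + 63 + 61)/8 = 64.0000
Σ(x_t−x̄)(x_{t+1}−x̄) = (0.0000) + (0.0000) + (1.0000) + (0.0000) + (0.0000) + (-1.0000) + (3.0000) = 3.0000
Denominator Σ(x_t−x̄)² = 14.0000
r_1 = 3.0000 / 14.0000 = 0.214

0.214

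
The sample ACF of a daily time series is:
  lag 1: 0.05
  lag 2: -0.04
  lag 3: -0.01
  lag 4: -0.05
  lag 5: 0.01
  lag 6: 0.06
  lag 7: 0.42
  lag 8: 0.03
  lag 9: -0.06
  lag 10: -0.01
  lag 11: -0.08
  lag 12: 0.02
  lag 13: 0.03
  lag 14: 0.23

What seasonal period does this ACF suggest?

7

The largest autocorrelation is r_7 = 0.42, with a weaker echo at lag 14 (0.23); the remaining lags stay at or below 0.06.
The dominant spike at lag 7 indicates a seasonal period of 7.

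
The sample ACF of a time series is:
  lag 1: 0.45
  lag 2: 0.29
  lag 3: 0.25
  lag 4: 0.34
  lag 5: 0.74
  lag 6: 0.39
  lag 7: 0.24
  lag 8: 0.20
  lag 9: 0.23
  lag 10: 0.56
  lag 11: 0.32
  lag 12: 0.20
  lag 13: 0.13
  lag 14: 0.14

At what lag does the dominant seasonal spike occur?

5

The largest autocorrelation is r_5 = 0.74, with a weaker echo at lag 10 (0.56); the remaining lags stay at or below 0.45. The elevated value at lag 1 (0.45), dropping to 0.29 at lag 2, reflects decaying short-term dependence rather than seasonality.
The dominant spike at lag 5 indicates a seasonal period of 5.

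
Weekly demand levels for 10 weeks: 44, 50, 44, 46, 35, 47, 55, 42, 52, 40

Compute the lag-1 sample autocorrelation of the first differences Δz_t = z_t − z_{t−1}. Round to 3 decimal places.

-0.563

First differences Δz: 6, -6, 2, -11, 12, 8, -13, 10, -12
Mean of differences = -0.4444
Numerator Σ(Δz_t−Δz̄)(Δz_{t+1}−Δz̄) = -459.3086
Denominator Σ(Δz_t−Δz̄)² = 816.2222
r_1(Δz) = -459.3086 / 816.2222 = -0.563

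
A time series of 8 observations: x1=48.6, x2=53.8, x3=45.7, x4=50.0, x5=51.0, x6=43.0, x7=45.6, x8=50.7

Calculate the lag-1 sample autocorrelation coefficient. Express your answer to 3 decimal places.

-0.214

Mean x̄ = (48.6 + 53.8 + 45.7 + 50.0 + 51.0 + 43.0 + 45.6 + 50.7)/8 = 48.5500
Numerator Σ_{t=1}^{7}(x_t−x̄)(x_{t+1}−x̄) = -18.8475
Denominator Σ(x_t−x̄)² = 87.9200
r_1 = -18.8475 / 87.9200 = -0.214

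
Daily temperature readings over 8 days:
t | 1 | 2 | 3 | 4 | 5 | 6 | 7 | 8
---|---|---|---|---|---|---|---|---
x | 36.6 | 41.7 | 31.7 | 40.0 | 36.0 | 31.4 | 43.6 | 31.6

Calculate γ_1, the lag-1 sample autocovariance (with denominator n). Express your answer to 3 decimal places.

-13.981

Mean x̄ = (36.6 + 41.7 + 31.7 + 40.0 + 36.0 + 31.4 + 43.6 + 31.6)/8 = 36.5750
Σ_{t=1}^{7}(x_t−x̄)(x_{t+1}−x̄) = -111.8506
γ_1 = -111.8506 / 8 = -13.981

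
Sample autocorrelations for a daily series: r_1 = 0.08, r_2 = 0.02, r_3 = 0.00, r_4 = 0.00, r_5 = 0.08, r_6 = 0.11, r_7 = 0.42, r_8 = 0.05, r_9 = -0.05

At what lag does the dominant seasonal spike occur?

The largest autocorrelation is r_7 = 0.42; the remaining lags stay at or below 0.11.
The dominant spike at lag 7 indicates a seasonal period of 7.

7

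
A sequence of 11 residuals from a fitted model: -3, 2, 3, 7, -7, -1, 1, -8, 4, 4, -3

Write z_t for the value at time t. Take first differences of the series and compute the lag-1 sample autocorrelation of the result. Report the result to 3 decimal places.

-0.444

First differences Δz: 5, 1, 4, -14, 6, 2, -9, 12, 0, -7
Mean of differences = 0.0000
Numerator Σ(Δz_t−Δz̄)(Δz_{t+1}−Δz̄) = -245.0000
Denominator Σ(Δz_t−Δz̄)² = 552.0000
r_1(Δz) = -245.0000 / 552.0000 = -0.444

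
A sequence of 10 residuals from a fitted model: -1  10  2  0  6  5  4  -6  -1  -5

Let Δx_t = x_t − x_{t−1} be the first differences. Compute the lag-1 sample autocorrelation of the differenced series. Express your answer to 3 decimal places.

First differences Δx: 11, -8, -2, 6, -1, -1, -10, 5, -4
Mean of differences = -0.4444
Numerator Σ(Δx_t−Δx̄)(Δx_{t+1}−Δx̄) = -154.0864
Denominator Σ(Δx_t−Δx̄)² = 366.2222
r_1(Δx) = -154.0864 / 366.2222 = -0.421

-0.421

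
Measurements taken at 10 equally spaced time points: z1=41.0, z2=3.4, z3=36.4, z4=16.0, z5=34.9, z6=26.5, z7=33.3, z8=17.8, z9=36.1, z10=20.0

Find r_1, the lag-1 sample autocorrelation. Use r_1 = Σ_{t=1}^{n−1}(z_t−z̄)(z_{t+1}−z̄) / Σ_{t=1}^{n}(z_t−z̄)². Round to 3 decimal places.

Mean z̄ = (41.0 + 3.4 + 36.4 + 16.0 + 34.9 + 26.5 + 33.3 + 17.8 + 36.1 + 20.0)/10 = 26.5400
Numerator Σ_{t=1}^{9}(z_t−z̄)(z_{t+1}−z̄) = -960.5676
Denominator Σ(z_t−z̄)² = 1279.0040
r_1 = -960.5676 / 1279.0040 = -0.751

-0.751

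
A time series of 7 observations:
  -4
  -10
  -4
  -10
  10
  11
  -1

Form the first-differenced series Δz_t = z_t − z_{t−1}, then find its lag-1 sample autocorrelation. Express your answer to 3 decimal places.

First differences Δz: -6, 6, -6, 20, 1, -12
Mean of differences = 0.5000
Numerator Σ(Δz_t−Δz̄)(Δz_{t+1}−Δz̄) = -194.7500
Denominator Σ(Δz_t−Δz̄)² = 651.5000
r_1(Δz) = -194.7500 / 651.5000 = -0.299

-0.299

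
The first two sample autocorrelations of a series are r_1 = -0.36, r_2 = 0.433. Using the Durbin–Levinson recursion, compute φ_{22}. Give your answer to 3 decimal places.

φ_{22} = (r_2 − r_1²) / (1 − r_1²)
r_1² = (-0.36)² = 0.1296
Numerator = 0.433 − 0.1296 = 0.3034; denominator = 1 − 0.1296 = 0.8704
φ_{22} = 0.3034 / 0.8704 = 0.349

0.349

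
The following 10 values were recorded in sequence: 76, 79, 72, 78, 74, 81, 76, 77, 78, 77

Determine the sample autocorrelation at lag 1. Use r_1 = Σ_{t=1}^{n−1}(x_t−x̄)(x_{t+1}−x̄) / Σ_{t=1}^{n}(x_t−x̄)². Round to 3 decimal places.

Mean x̄ = (76 + 79 + 72 + 78 + 74 + 81 + 76 + 77 + 78 + 77)/10 = 76.8000
Numerator Σ_{t=1}^{9}(x_t−x̄)(x_{t+1}−x̄) = -36.2400
Denominator Σ(x_t−x̄)² = 57.6000
r_1 = -36.2400 / 57.6000 = -0.629

-0.629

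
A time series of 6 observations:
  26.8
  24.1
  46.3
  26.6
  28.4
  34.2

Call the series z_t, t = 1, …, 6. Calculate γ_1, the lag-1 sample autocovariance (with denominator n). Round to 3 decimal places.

Mean z̄ = (26.8 + 24.1 + 46.3 + 26.6 + 28.4 + 34.2)/6 = 31.0667
Σ_{t=1}^{5}(z_t−z̄)(z_{t+1}−z̄) = -140.8878
γ_1 = -140.8878 / 6 = -23.481

-23.481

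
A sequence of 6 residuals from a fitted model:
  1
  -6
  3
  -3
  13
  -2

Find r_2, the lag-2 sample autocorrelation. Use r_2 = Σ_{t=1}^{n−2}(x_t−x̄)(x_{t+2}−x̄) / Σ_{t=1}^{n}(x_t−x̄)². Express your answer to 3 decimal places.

0.288

Mean x̄ = (1 − 6 + 3 − 3 + 13 − 2)/6 = 1.0000
Σ(x_t−x̄)(x_{t+2}−x̄) = (0.0000) + (28.0000) + (24.0000) + (12.0000) = 64.0000
Denominator Σ(x_t−x̄)² = 222.0000
r_2 = 64.0000 / 222.0000 = 0.288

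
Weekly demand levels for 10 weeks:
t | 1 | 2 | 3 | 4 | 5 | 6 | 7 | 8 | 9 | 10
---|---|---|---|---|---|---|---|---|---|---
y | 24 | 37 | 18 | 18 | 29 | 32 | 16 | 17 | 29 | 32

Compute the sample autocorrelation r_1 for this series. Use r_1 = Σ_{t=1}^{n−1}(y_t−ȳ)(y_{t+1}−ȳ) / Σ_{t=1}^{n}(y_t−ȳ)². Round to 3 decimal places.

-0.080

Mean ȳ = (24 + 37 + 18 + 18 + 29 + 32 + 16 + 17 + 29 + 32)/10 = 25.2000
Numerator Σ_{t=1}^{9}(y_t−ȳ)(y_{t+1}−ȳ) = -41.2400
Denominator Σ(y_t−ȳ)² = 517.6000
r_1 = -41.2400 / 517.6000 = -0.080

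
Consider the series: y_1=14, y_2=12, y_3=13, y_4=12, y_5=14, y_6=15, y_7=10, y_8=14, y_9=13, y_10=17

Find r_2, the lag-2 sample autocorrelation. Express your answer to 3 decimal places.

0.052

Mean ȳ = (14 + 12 + 13 + 12 + 14 + 15 + 10 + 14 + 13 + 17)/10 = 13.4000
Numerator Σ_{t=1}^{8}(y_t−ȳ)(y_{t+2}−ȳ) = 1.6800
Denominator Σ(y_t−ȳ)² = 32.4000
r_2 = 1.6800 / 32.4000 = 0.052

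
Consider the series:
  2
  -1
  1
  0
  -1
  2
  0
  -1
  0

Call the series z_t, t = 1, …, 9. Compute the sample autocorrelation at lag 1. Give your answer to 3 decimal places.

Mean z̄ = (2 − 1 + 1 + 0 − 1 + 2 + 0 − 1 + 0)/9 = 0.2222
Numerator Σ_{t=1}^{8}(z_t−z̄)(z_{t+1}−z̄) = -5.0494
Denominator Σ(z_t−z̄)² = 11.5556
r_1 = -5.0494 / 11.5556 = -0.437

-0.437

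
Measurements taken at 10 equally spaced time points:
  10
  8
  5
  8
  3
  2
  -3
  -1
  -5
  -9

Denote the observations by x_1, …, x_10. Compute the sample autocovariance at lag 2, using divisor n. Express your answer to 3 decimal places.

Mean x̄ = (10 + 8 + 5 + 8 + 3 + 2 − 3 − 1 − 5 − 9)/10 = 1.8000
Σ_{t=1}^{8}(x_t−x̄)(x_{t+2}−x̄) = 126.3200
γ_2 = 126.3200 / 10 = 12.632

12.632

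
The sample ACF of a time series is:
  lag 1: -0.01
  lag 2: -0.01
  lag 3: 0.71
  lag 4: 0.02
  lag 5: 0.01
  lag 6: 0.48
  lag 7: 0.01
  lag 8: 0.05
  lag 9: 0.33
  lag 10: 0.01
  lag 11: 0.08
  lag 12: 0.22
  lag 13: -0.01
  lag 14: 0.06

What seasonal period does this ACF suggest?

The largest autocorrelation is r_3 = 0.71, with weaker echoes at lags 6 (0.48), 9 (0.33) and 12 (0.22); the remaining lags stay at or below 0.08.
The dominant spike at lag 3 indicates a seasonal period of 3.

3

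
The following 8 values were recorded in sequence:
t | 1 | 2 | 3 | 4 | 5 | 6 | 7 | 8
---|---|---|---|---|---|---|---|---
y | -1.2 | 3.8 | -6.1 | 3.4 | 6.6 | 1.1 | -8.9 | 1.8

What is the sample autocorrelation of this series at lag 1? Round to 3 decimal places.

Mean ȳ = (-1.2 + 3.8 − 6.1 + 3.4 + 6.6 + 1.1 − 8.9 + 1.8)/8 = 0.0625
Numerator Σ_{t=1}^{7}(y_t−ȳ)(y_{t+1}−ȳ) = -44.5877
Denominator Σ(y_t−ȳ)² = 191.8388
r_1 = -44.5877 / 191.8388 = -0.232

-0.232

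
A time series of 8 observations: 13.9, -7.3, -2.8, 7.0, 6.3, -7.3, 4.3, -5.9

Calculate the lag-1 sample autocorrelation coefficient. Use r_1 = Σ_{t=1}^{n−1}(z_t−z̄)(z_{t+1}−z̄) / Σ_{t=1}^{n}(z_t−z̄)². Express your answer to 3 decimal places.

Mean z̄ = (13.9 − 7.3 − 2.8 + 7.0 + 6.3 − 7.3 + 4.3 − 5.9)/8 = 1.0250
Deviations from mean: 12.8750, -8.3250, -3.8250, 5.9750, 5.2750, -8.3250, 3.2750, -6.9250
Σ(z_t−z̄)(z_{t+1}−z̄) = (-107.1844) + (31.8431) + (-22.8544) + (31.5181) + (-43.9144) + (-27.2644) + (-22.6794) = -160.5356
Denominator Σ(z_t−z̄)² = 441.2150
r_1 = -160.5356 / 441.2150 = -0.364

-0.364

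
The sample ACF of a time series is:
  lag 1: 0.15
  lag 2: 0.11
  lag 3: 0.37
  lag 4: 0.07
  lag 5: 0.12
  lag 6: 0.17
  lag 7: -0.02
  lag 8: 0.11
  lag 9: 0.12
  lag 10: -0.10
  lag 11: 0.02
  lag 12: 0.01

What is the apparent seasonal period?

3

The largest autocorrelation is r_3 = 0.37, with a weaker echo at lag 6 (0.17); the remaining lags stay at or below 0.15.
The dominant spike at lag 3 indicates a seasonal period of 3.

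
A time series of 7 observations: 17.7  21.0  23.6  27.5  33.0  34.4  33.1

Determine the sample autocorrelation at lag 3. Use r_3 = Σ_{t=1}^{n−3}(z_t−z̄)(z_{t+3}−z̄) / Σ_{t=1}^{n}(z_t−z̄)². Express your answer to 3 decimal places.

-0.240

Mean z̄ = (17.7 + 21.0 + 23.6 + 27.5 + 33.0 + 34.4 + 33.1)/7 = 27.1857
Deviations from mean: -9.4857, -6.1857, -3.5857, 0.3143, 5.8143, 7.2143, 5.9143
Σ(z_t−z̄)(z_{t+3}−z̄) = (-2.9812) + (-35.9655) + (-25.8684) + (1.8588) = -62.9563
Denominator Σ(z_t−z̄)² = 262.0286
r_3 = -62.9563 / 262.0286 = -0.240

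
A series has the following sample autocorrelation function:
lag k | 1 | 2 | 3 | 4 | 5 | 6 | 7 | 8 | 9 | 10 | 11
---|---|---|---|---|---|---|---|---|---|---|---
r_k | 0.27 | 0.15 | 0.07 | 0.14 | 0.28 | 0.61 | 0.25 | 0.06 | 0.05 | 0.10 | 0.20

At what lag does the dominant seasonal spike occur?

The largest autocorrelation is r_6 = 0.61; the remaining lags stay at or below 0.28. The elevated value at lag 1 (0.27), dropping to 0.15 at lag 2, reflects decaying short-term dependence rather than seasonality.
The dominant spike at lag 6 indicates a seasonal period of 6.

6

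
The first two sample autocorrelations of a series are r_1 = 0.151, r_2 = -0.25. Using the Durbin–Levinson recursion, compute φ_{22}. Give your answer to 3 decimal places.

φ_{22} = (r_2 − r_1²) / (1 − r_1²)
r_1² = (0.151)² = 0.022801
Numerator = -0.25 − 0.0228 = -0.2728; denominator = 1 − 0.0228 = 0.9772
φ_{22} = -0.2728 / 0.9772 = -0.279

-0.279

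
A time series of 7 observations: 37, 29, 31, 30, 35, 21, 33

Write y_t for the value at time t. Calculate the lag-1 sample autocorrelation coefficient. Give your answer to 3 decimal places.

Mean ȳ = (37 + 29 + 31 + 30 + 35 + 21 + 33)/7 = 30.8571
Deviations from mean: 6.1429, -1.8571, 0.1429, -0.8571, 4.1429, -9.8571, 2.1429
Σ(y_t−ȳ)(y_{t+1}−ȳ) = (-11.4082) + (-0.2653) + (-0.1224) + (-3.5510) + (-40.8367) + (-21.1224) = -77.3061
Denominator Σ(y_t−ȳ)² = 160.8571
r_1 = -77.3061 / 160.8571 = -0.481

-0.481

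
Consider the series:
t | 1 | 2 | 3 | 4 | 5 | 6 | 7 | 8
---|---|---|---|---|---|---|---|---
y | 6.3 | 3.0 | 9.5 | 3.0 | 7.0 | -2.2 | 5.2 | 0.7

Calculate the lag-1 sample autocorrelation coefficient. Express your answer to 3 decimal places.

-0.477

Mean ȳ = (6.3 + 3.0 + 9.5 + 3.0 + 7.0 − 2.2 + 5.2 + 0.7)/8 = 4.0625
Deviations from mean: 2.2375, -1.0625, 5.4375, -1.0625, 2.9375, -6.2625, 1.1375, -3.3625
Σ(y_t−ȳ)(y_{t+1}−ȳ) = (-2.3773) + (-5.7773) + (-5.7773) + (-3.1211) + (-18.3961) + (-7.1236) + (-3.8248) = -46.3977
Denominator Σ(y_t−ȳ)² = 97.2788
r_1 = -46.3977 / 97.2788 = -0.477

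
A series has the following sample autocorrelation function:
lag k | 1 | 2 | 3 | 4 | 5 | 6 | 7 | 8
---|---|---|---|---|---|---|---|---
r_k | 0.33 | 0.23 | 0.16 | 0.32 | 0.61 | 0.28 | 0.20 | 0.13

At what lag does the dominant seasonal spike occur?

The largest autocorrelation is r_5 = 0.61; the remaining lags stay at or below 0.33. The elevated value at lag 1 (0.33), dropping to 0.23 at lag 2, reflects decaying short-term dependence rather than seasonality.
The dominant spike at lag 5 indicates a seasonal period of 5.

5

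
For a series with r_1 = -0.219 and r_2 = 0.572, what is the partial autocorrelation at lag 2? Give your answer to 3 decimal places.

φ_{22} = (r_2 − r_1²) / (1 − r_1²)
r_1² = (-0.219)² = 0.047961
Numerator = 0.572 − 0.0480 = 0.5240; denominator = 1 − 0.0480 = 0.9520
φ_{22} = 0.5240 / 0.9520 = 0.550

0.550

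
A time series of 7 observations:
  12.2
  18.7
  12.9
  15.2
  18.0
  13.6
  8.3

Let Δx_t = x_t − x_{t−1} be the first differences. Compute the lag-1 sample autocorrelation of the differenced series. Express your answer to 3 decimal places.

First differences Δx: 6.5, -5.8, 2.3, 2.8, -4.4, -5.3
Mean of differences = -0.6500
Numerator Σ(Δx_t−Δx̄)(Δx_{t+1}−Δx̄) = -37.3375
Denominator Σ(Δx_t−Δx̄)² = 133.9350
r_1(Δx) = -37.3375 / 133.9350 = -0.279

-0.279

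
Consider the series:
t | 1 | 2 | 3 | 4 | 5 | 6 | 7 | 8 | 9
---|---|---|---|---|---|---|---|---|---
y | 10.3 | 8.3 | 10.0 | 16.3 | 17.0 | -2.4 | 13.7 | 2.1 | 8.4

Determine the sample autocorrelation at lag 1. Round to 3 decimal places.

Mean ȳ = (10.3 + 8.3 + 10.0 + 16.3 + 17.0 − 2.4 + 13.7 + 2.1 + 8.4)/9 = 9.3000
Numerator Σ_{t=1}^{8}(y_t−ȳ)(y_{t+1}−ȳ) = -109.6700
Denominator Σ(y_t−ȳ)² = 319.6800
r_1 = -109.6700 / 319.6800 = -0.343

-0.343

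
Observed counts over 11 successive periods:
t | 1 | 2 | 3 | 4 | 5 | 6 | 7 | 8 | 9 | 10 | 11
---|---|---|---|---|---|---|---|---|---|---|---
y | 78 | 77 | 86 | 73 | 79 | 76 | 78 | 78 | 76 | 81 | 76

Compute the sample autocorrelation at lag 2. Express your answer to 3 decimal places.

0.241

Mean ȳ = (78 + 77 + 86 + 73 + 79 + 76 + 78 + 78 + 76 + 81 + 76)/11 = 78.0000
Numerator Σ_{t=1}^{9}(y_t−ȳ)(y_{t+2}−ȳ) = 27.0000
Denominator Σ(y_t−ȳ)² = 112.0000
r_2 = 27.0000 / 112.0000 = 0.241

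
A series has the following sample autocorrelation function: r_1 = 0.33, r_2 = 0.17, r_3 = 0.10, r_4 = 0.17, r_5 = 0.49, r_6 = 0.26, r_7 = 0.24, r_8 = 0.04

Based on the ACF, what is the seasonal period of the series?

The largest autocorrelation is r_5 = 0.49; the remaining lags stay at or below 0.33. The elevated value at lag 1 (0.33), dropping to 0.17 at lag 2, reflects decaying short-term dependence rather than seasonality.
The dominant spike at lag 5 indicates a seasonal period of 5.

5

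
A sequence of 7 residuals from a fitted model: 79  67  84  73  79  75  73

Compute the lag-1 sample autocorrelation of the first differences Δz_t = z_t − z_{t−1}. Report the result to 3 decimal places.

-0.772

First differences Δz: -12, 17, -11, 6, -4, -2
Mean of differences = -1.0000
Numerator Σ(Δz_t−Δz̄)(Δz_{t+1}−Δz̄) = -466.0000
Denominator Σ(Δz_t−Δz̄)² = 604.0000
r_1(Δz) = -466.0000 / 604.0000 = -0.772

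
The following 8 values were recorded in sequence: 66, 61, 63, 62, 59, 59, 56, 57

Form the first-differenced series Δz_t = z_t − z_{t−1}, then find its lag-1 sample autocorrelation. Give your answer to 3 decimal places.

-0.537

First differences Δz: -5, 2, -1, -3, 0, -3, 1
Mean of differences = -1.2857
Numerator Σ(Δz_t−Δz̄)(Δz_{t+1}−Δz̄) = -20.0816
Denominator Σ(Δz_t−Δz̄)² = 37.4286
r_1(Δz) = -20.0816 / 37.4286 = -0.537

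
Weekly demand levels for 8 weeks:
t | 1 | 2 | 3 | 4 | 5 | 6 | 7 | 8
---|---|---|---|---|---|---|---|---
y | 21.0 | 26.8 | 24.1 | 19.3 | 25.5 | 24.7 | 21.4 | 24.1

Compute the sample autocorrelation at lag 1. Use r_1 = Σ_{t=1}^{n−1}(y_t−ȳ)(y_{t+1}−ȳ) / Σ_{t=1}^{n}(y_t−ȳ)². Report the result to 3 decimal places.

Mean ȳ = (21.0 + 26.8 + 24.1 + 19.3 + 25.5 + 24.7 + 21.4 + 24.1)/8 = 23.3625
Deviations from mean: -2.3625, 3.4375, 0.7375, -4.0625, 2.1375, 1.3375, -1.9625, 0.7375
Numerator Σ_{t=1}^{7}(y_t−ȳ)(y_{t+1}−ȳ) = -18.4789
Denominator Σ(y_t−ȳ)² = 45.1988
r_1 = -18.4789 / 45.1988 = -0.409

-0.409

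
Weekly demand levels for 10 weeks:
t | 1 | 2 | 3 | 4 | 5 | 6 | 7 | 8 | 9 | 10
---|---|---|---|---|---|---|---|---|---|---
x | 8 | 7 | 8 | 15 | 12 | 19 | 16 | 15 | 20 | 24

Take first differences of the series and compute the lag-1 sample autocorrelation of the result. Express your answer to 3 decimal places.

-0.496

First differences Δx: -1, 1, 7, -3, 7, -3, -1, 5, 4
Mean of differences = 1.7778
Numerator Σ(Δx_t−Δx̄)(Δx_{t+1}−Δx̄) = -65.2716
Denominator Σ(Δx_t−Δx̄)² = 131.5556
r_1(Δx) = -65.2716 / 131.5556 = -0.496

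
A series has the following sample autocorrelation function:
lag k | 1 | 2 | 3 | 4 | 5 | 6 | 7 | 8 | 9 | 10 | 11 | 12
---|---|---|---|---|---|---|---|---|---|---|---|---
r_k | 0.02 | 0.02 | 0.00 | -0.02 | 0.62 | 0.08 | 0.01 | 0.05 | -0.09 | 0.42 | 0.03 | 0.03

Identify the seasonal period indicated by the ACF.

5

The largest autocorrelation is r_5 = 0.62, with a weaker echo at lag 10 (0.42); the remaining lags stay at or below 0.08.
The dominant spike at lag 5 indicates a seasonal period of 5.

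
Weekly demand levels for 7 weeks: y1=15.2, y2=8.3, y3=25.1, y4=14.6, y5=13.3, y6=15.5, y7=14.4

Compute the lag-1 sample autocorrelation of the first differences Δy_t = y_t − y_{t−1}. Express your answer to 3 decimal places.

-0.632

First differences Δy: -6.9, 16.8, -10.5, -1.3, 2.2, -1.1
Mean of differences = -0.1333
Numerator Σ(Δy_t−Δȳ)(Δy_{t+1}−Δȳ) = -283.0078
Denominator Σ(Δy_t−Δȳ)² = 447.7333
r_1(Δy) = -283.0078 / 447.7333 = -0.632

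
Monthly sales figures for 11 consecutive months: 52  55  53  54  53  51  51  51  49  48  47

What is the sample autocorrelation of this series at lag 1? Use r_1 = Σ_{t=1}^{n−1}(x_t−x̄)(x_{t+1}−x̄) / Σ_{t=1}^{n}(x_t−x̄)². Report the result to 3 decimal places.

0.648

Mean x̄ = (52 + 55 + 53 + 54 + 53 + 51 + 51 + 51 + 49 + 48 + 47)/11 = 51.2727
Numerator Σ_{t=1}^{10}(x_t−x̄)(x_{t+1}−x̄) = 40.2893
Denominator Σ(x_t−x̄)² = 62.1818
r_1 = 40.2893 / 62.1818 = 0.648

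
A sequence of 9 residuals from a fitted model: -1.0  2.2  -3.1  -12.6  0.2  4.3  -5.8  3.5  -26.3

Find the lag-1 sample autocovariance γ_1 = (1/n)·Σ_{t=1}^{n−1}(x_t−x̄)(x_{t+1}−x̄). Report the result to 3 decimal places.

-19.530

Mean x̄ = (-1.0 + 2.2 − 3.1 − 12.6 + 0.2 + 4.3 − 5.8 + 3.5 − 26.3)/9 = -4.2889
Σ_{t=1}^{8}(x_t−x̄)(x_{t+1}−x̄) = -175.7690
γ_1 = -175.7690 / 9 = -19.530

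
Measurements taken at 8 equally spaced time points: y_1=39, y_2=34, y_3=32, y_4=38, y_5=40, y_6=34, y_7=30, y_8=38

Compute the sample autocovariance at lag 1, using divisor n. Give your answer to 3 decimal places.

-1.143

Mean ȳ = (39 + 34 + 32 + 38 + 40 + 34 + 30 + 38)/8 = 35.6250
Σ_{t=1}^{7}(y_t−ȳ)(y_{t+1}−ȳ) = -9.1406
γ_1 = -9.1406 / 8 = -1.143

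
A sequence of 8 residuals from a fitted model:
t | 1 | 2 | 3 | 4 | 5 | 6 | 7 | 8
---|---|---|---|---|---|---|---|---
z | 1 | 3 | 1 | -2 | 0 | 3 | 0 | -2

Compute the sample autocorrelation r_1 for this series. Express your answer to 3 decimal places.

Mean z̄ = (1 + 3 + 1 − 2 + 0 + 3 + 0 − 2)/8 = 0.5000
Deviations from mean: 0.5000, 2.5000, 0.5000, -2.5000, -0.5000, 2.5000, -0.5000, -2.5000
Σ(z_t−z̄)(z_{t+1}−z̄) = (1.2500) + (1.2500) + (-1.2500) + (1.2500) + (-1.2500) + (-1.2500) + (1.2500) = 1.2500
Denominator Σ(z_t−z̄)² = 26.0000
r_1 = 1.2500 / 26.0000 = 0.048

0.048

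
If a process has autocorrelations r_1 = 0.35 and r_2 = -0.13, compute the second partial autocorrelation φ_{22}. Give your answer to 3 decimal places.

φ_{22} = (r_2 − r_1²) / (1 − r_1²)
r_1² = (0.35)² = 0.1225
Numerator = -0.13 − 0.1225 = -0.2525; denominator = 1 − 0.1225 = 0.8775
φ_{22} = -0.2525 / 0.8775 = -0.288

-0.288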